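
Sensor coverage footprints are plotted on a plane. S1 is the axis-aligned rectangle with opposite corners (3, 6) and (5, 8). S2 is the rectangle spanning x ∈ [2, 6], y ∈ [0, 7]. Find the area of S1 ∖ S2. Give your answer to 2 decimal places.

|S1∩S2|: x∈[3,5], y∈[6,7] → 2·1 = 2.
|S1| = 4.
|S1 ∖ S2| = |S1| − |S1∩S2| = 4 − 2 = 2.00.

2.00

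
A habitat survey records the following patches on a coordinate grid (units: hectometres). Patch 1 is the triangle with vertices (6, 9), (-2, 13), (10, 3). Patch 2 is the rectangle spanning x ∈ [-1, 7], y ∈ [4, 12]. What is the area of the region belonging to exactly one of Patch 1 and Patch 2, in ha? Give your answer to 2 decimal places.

|Patch 1| = 16, |Patch 2| = 64, |Patch 1∩Patch 2| = 12.6.
|Patch 1 △ Patch 2| = |Patch 1| + |Patch 2| − 2·|Patch 1∩Patch 2| = 16 + 64 − 25.2 = 54.80.

54.80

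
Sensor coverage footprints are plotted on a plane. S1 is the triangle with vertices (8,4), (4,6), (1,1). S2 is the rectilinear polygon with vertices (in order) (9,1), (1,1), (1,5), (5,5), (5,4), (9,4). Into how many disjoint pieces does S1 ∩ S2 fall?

S1 ∩ S2 is a single connected region.

1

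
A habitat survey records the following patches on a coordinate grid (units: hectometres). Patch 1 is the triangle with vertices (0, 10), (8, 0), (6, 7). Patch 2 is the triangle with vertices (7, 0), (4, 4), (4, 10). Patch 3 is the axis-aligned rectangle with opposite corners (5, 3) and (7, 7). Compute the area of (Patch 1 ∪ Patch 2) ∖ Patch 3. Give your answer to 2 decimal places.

15.46

|Patch 1 ∪ Patch 2| = 21.7059.
|(Patch 1 ∪ Patch 2) ∩ Patch 3| = 6.25.
|(Patch 1 ∪ Patch 2) ∖ Patch 3| = 21.7059 − 6.25 = 15.46.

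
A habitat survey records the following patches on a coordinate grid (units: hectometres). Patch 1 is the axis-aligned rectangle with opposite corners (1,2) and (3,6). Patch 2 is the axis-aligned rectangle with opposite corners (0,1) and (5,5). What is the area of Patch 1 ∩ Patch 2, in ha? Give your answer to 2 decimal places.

|Patch 1∩Patch 2|: x∈[1,3], y∈[2,5] → 2·3 = 6.

6.00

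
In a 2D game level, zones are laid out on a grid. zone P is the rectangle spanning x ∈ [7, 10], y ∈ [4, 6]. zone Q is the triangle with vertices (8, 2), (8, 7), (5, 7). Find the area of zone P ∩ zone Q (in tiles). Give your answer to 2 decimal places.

2.00

The intersection is the polygon with vertices (7,4), (7,6), (8,6), (8,4).
By the shoelace formula its area is 2.00.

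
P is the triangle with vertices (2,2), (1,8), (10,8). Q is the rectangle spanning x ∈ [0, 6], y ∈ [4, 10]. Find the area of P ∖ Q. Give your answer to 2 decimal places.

9.00

|P| = 27, |P∩Q| = 18.
|P ∖ Q| = |P| − |P∩Q| = 27 − 18 = 9.00.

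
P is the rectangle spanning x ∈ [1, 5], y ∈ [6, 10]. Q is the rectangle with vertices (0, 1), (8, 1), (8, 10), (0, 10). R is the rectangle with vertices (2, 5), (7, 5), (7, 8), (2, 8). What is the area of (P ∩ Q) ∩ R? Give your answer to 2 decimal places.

The region (P ∩ Q) ∩ R is the polygon with vertices (2,6), (2,8), (5,8), (5,6).
By the shoelace formula its area is 6.00.

6.00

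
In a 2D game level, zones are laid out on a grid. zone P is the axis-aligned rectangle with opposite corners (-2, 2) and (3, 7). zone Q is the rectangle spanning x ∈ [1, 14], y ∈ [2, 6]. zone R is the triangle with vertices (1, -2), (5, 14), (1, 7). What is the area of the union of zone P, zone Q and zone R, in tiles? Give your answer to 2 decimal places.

By inclusion–exclusion:
Individual areas: |zone P| = 25, |zone Q| = 52, |zone R| = 18.
|zone P∩zone Q|: x∈[1,3], y∈[2,6] → 2·4 = 8.
|zone P∩zone R| = 8.
|zone Q∩zone R| = 6.
|zone P∩zone Q∩zone R| = 6.
|zone P ∪ zone Q ∪ zone R| = 95 − 22 + 6 = 79.00.

79.00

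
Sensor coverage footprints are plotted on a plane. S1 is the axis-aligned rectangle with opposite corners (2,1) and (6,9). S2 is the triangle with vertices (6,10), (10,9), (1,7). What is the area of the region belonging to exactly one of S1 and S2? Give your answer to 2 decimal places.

33.10

|S1| = 32, |S2| = 8.5, |S1∩S2| = 3.7.
|S1 △ S2| = |S1| + |S2| − 2·|S1∩S2| = 32 + 8.5 − 7.4 = 33.10.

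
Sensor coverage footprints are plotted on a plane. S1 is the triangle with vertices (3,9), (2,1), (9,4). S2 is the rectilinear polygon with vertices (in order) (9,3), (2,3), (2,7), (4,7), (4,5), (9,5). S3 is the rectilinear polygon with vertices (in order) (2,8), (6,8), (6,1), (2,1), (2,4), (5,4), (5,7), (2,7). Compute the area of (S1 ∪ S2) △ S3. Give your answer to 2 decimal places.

22.95

|S1 ∪ S2| = 30.2667.
|(S1 ∪ S2) ∩ S3| = 13.1589.
|(S1 ∪ S2) △ S3| = 30.2667 + 19 − 26.3179 = 22.95.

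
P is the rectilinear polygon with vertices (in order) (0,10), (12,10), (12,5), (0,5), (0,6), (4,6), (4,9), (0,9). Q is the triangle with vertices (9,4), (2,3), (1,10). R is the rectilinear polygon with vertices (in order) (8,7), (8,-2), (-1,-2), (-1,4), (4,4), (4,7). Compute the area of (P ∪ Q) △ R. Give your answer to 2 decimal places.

|P ∪ Q| = 65.006.
|(P ∪ Q) ∩ R| = 15.4583.
|(P ∪ Q) △ R| = 65.006 + 66 − 30.9167 = 100.09.

100.09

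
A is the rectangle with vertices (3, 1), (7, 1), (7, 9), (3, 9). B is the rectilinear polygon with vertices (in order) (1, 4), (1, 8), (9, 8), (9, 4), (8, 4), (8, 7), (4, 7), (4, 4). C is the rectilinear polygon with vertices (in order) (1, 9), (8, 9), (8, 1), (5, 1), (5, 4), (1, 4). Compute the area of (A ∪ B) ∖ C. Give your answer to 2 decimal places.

|A ∪ B| = 45.
|(A ∪ B) ∩ C| = 35.
|(A ∪ B) ∖ C| = 45 − 35 = 10.00.

10.00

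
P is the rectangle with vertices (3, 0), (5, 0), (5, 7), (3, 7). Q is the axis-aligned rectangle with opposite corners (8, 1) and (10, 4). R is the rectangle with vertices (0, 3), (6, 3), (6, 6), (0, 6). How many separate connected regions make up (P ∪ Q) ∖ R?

(P ∪ Q) ∖ R splits into 3 disjoint pieces (area 6, area 2, area 6).

3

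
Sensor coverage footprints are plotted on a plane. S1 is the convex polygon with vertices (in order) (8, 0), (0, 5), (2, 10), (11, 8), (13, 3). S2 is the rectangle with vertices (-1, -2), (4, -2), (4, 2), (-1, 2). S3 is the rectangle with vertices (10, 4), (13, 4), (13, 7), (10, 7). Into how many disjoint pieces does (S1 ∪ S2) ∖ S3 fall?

2

(S1 ∪ S2) ∖ S3 splits into 2 disjoint pieces (area 73.5, area 20).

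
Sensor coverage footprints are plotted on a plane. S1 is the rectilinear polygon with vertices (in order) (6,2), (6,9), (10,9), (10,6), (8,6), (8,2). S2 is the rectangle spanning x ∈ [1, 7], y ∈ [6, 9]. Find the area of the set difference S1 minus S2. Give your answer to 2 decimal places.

|S1| = 20, |S1∩S2| = 3.
|S1 ∖ S2| = |S1| − |S1∩S2| = 20 − 3 = 17.00.

17.00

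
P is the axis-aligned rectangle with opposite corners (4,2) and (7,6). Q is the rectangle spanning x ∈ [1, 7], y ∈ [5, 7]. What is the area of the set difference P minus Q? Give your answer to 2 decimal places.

|P∩Q|: x∈[4,7], y∈[5,6] → 3·1 = 3.
|P| = 12.
|P ∖ Q| = |P| − |P∩Q| = 12 − 3 = 9.00.

9.00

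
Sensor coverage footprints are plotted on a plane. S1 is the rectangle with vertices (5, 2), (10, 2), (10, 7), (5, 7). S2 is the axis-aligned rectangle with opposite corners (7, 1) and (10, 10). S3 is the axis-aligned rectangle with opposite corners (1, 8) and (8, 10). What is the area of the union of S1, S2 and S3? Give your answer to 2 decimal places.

By inclusion–exclusion:
Individual areas: |S1| = 25, |S2| = 27, |S3| = 14.
|S1∩S2|: x∈[7,10], y∈[2,7] → 3·5 = 15.
|S1∩S3| = 0 (no overlap).
|S2∩S3|: x∈[7,8], y∈[8,10] → 1·2 = 2.
|S1∩S2∩S3| = 0.
|S1 ∪ S2 ∪ S3| = 66 − 17 + 0 = 49.00.

49.00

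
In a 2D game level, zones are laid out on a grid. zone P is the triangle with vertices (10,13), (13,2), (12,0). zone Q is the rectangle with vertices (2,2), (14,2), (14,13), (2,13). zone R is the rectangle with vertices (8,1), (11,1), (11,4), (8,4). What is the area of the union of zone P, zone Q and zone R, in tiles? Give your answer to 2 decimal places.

136.31

By inclusion–exclusion:
Individual areas: |zone P| = 8.5, |zone Q| = 132, |zone R| = 9.
|zone P∩zone Q| = 7.1923.
|zone P∩zone R| = 0.
|zone Q∩zone R|: x∈[8,11], y∈[2,4] → 3·2 = 6.
|zone P∩zone Q∩zone R| = 0.
|zone P ∪ zone Q ∪ zone R| = 149.5 − 13.1923 + 0 = 136.31.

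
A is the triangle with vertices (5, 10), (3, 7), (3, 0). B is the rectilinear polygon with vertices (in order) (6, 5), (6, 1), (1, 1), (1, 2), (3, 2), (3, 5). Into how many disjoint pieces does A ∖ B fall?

2

A ∖ B splits into 2 disjoint pieces (area 4.5, area 0.1).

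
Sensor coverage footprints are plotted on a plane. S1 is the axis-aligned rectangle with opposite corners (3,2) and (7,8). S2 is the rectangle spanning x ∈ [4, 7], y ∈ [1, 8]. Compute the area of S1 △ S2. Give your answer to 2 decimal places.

|S1∩S2|: x∈[4,7], y∈[2,8] → 3·6 = 18.
|S1 △ S2| = |S1| + |S2| − 2·|S1∩S2| = 24 + 21 − 36 = 9.00.

9.00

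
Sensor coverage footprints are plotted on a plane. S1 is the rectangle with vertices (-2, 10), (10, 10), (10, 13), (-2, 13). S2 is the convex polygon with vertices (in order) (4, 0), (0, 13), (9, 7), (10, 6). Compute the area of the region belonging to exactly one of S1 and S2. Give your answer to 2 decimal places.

77.77

|S1| = 36, |S2| = 52.5, |S1∩S2| = 5.3654.
|S1 △ S2| = |S1| + |S2| − 2·|S1∩S2| = 36 + 52.5 − 10.7308 = 77.77.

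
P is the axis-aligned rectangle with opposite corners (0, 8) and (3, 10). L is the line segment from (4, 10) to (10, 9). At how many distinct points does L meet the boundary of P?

The segment lies entirely outside P and never meets its boundary.

0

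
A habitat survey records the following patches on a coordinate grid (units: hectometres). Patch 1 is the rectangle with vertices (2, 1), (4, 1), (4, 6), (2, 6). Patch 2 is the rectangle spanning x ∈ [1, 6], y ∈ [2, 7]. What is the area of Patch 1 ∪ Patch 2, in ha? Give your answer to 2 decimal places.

By inclusion–exclusion:
Individual areas: |Patch 1| = 10, |Patch 2| = 25.
|Patch 1∩Patch 2|: x∈[2,4], y∈[2,6] → 2·4 = 8.
|Patch 1 ∪ Patch 2| = 35 − 8 = 27.00.

27.00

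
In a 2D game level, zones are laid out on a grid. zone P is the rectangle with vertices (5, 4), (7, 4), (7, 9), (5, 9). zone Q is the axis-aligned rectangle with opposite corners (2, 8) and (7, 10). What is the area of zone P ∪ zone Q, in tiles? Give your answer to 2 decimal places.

By inclusion–exclusion:
Individual areas: |zone P| = 10, |zone Q| = 10.
|zone P∩zone Q|: x∈[5,7], y∈[8,9] → 2·1 = 2.
|zone P ∪ zone Q| = 20 − 2 = 18.00.

18.00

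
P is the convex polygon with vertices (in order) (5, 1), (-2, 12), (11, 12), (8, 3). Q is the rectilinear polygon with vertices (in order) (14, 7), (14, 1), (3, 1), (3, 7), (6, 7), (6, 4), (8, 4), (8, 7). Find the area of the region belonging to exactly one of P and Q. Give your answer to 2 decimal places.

100.95

|P| = 82, |Q| = 60, |P∩Q| = 20.5238.
|P △ Q| = |P| + |Q| − 2·|P∩Q| = 82 + 60 − 41.0476 = 100.95.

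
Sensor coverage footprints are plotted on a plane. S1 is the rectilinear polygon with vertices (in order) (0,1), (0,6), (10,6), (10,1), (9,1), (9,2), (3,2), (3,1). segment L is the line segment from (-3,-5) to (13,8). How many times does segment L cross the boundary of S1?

2

The segment meets the boundary at (10,5.562), (5.615,2).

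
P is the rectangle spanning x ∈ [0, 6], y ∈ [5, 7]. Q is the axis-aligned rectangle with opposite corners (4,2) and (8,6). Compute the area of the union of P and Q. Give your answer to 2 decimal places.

26.00

By inclusion–exclusion:
Individual areas: |P| = 12, |Q| = 16.
|P∩Q|: x∈[4,6], y∈[5,6] → 2·1 = 2.
|P ∪ Q| = 28 − 2 = 26.00.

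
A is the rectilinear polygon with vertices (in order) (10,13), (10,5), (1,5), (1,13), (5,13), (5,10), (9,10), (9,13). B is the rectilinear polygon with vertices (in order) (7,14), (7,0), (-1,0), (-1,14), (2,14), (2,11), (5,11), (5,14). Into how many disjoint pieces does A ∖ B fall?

A ∖ B splits into 2 disjoint pieces (area 18, area 6).

2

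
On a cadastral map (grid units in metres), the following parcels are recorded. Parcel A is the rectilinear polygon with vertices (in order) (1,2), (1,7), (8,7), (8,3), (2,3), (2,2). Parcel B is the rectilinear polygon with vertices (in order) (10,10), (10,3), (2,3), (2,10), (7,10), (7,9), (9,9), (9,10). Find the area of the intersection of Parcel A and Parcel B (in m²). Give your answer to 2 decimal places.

The intersection is the polygon with vertices (8,7), (8,3), (2,3), (2,7).
By the shoelace formula its area is 24.00.

24.00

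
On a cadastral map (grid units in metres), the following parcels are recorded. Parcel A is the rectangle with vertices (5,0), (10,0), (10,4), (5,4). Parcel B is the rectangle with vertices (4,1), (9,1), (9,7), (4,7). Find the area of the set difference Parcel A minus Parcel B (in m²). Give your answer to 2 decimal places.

|Parcel A∩Parcel B|: x∈[5,9], y∈[1,4] → 4·3 = 12.
|Parcel A| = 20.
|Parcel A ∖ Parcel B| = |Parcel A| − |Parcel A∩Parcel B| = 20 − 12 = 8.00.

8.00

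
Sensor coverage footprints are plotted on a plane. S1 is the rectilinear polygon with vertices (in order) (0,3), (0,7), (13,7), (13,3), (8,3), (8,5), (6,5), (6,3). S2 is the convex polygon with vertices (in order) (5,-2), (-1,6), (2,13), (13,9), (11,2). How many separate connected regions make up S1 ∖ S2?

S1 ∖ S2 splits into 2 disjoint pieces (area 1.0417, area 4.5714).

2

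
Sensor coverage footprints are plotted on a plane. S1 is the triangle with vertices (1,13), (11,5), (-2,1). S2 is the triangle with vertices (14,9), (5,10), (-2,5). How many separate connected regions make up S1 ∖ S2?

S1 ∖ S2 splits into 2 disjoint pieces (area 16.548, area 39.9619).

2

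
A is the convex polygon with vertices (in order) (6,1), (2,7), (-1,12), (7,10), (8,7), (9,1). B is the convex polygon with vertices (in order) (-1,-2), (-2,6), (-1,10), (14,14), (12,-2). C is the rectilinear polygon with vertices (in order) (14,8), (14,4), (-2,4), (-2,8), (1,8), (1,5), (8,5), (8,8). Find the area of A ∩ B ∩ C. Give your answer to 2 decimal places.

The intersection is the polygon with vertices (8.5,4), (4,4), (3.333,5), (8,5), (8,7).
By the shoelace formula its area is 5.08.

5.08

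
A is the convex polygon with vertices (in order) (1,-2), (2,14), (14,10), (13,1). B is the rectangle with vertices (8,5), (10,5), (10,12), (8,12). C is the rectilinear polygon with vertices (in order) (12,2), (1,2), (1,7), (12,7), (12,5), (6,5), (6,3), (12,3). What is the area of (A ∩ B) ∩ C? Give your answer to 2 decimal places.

The region (A ∩ B) ∩ C is the polygon with vertices (10,5), (8,5), (8,7), (10,7).
By the shoelace formula its area is 4.00.

4.00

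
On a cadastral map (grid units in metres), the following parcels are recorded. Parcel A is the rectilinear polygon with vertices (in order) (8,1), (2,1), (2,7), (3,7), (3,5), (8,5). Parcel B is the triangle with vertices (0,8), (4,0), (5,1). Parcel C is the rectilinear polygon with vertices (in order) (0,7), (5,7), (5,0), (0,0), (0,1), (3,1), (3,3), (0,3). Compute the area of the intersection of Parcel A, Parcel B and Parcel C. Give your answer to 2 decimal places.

The intersection is the polygon with vertices (3,2), (3,3), (2.5,3), (2,4), (2,5.2), (5,1), (3.5,1).
By the shoelace formula its area is 3.80.

3.80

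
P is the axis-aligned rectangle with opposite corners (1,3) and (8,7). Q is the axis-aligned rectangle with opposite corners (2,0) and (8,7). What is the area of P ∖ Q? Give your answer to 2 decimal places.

|P∩Q|: x∈[2,8], y∈[3,7] → 6·4 = 24.
|P| = 28.
|P ∖ Q| = |P| − |P∩Q| = 28 − 24 = 4.00.

4.00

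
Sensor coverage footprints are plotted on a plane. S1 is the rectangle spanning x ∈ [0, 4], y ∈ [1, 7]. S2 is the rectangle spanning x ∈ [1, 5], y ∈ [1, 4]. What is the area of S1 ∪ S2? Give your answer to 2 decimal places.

By inclusion–exclusion:
Individual areas: |S1| = 24, |S2| = 12.
|S1∩S2|: x∈[1,4], y∈[1,4] → 3·3 = 9.
|S1 ∪ S2| = 36 − 9 = 27.00.

27.00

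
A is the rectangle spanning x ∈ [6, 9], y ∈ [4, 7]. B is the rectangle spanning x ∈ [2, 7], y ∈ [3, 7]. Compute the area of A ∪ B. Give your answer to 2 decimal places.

By inclusion–exclusion:
Individual areas: |A| = 9, |B| = 20.
|A∩B|: x∈[6,7], y∈[4,7] → 1·3 = 3.
|A ∪ B| = 29 − 3 = 26.00.

26.00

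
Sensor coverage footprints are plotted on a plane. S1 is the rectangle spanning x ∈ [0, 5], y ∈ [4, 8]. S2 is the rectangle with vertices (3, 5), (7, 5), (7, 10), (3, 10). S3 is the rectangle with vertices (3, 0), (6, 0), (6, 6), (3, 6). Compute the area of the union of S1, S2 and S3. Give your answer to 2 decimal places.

By inclusion–exclusion:
Individual areas: |S1| = 20, |S2| = 20, |S3| = 18.
|S1∩S2|: x∈[3,5], y∈[5,8] → 2·3 = 6.
|S1∩S3|: x∈[3,5], y∈[4,6] → 2·2 = 4.
|S2∩S3|: x∈[3,6], y∈[5,6] → 3·1 = 3.
|S1∩S2∩S3| = 2.
|S1 ∪ S2 ∪ S3| = 58 − 13 + 2 = 47.00.

47.00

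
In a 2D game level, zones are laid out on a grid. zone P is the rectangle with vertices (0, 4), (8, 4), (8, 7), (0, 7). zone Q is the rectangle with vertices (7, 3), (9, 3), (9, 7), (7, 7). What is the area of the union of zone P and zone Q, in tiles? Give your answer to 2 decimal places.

29.00

By inclusion–exclusion:
Individual areas: |zone P| = 24, |zone Q| = 8.
|zone P∩zone Q|: x∈[7,8], y∈[4,7] → 1·3 = 3.
|zone P ∪ zone Q| = 32 − 3 = 29.00.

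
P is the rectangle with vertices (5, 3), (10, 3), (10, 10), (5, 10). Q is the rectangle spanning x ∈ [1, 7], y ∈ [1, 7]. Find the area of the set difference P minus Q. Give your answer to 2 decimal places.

27.00

|P∩Q|: x∈[5,7], y∈[3,7] → 2·4 = 8.
|P| = 35.
|P ∖ Q| = |P| − |P∩Q| = 35 − 8 = 27.00.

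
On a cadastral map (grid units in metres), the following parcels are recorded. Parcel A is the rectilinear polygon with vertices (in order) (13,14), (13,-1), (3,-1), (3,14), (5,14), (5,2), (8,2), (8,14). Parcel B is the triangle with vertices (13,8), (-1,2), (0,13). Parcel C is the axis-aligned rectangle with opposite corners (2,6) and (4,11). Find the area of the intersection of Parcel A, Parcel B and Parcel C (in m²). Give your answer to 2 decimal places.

The intersection is the polygon with vertices (3,11), (4,11), (4,6), (3,6).
By the shoelace formula its area is 5.00.

5.00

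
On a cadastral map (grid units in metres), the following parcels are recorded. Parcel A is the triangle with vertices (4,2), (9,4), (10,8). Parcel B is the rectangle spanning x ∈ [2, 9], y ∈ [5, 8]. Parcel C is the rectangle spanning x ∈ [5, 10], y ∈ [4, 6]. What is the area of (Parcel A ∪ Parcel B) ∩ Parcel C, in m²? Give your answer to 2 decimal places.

The region (Parcel A ∪ Parcel B) ∩ Parcel C is the polygon with vertices (9,4), (6,4), (7,5), (5,5), (5,6), (9.5,6).
By the shoelace formula its area is 7.00.

7.00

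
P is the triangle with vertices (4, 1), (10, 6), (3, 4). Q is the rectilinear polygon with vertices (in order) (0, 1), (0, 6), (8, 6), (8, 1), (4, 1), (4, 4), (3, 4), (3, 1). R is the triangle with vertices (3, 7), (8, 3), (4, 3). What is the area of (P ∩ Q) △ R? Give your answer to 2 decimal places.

8.39

|P ∩ Q| = 8.9048.
|(P ∩ Q) ∩ R| = 4.2578.
|(P ∩ Q) △ R| = 8.9048 + 8 − 8.5156 = 8.39.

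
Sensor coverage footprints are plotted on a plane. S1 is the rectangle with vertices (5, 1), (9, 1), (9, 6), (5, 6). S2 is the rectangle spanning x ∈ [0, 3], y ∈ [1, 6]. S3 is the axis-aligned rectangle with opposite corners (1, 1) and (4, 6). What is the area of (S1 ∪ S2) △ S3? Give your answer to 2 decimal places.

30.00

|S1 ∪ S2| = 35.
|(S1 ∪ S2) ∩ S3| = 10.
|(S1 ∪ S2) △ S3| = 35 + 15 − 20 = 30.00.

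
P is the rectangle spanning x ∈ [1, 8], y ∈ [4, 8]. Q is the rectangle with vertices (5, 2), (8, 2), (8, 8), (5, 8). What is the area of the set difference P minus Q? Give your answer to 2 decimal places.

|P∩Q|: x∈[5,8], y∈[4,8] → 3·4 = 12.
|P| = 28.
|P ∖ Q| = |P| − |P∩Q| = 28 − 12 = 16.00.

16.00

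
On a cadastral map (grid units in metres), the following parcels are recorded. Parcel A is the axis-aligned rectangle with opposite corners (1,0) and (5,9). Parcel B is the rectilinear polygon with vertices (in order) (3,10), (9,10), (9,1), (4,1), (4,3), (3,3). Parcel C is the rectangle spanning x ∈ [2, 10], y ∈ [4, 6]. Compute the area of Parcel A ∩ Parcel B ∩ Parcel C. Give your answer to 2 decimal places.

4.00

The intersection is the polygon with vertices (5,4), (3,4), (3,6), (5,6).
By the shoelace formula its area is 4.00.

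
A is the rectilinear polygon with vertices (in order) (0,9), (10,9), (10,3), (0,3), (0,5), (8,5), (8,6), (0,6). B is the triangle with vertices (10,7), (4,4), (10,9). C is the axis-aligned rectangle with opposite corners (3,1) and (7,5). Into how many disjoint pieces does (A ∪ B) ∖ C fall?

2

(A ∪ B) ∖ C splits into 2 disjoint pieces (area 39.2, area 6).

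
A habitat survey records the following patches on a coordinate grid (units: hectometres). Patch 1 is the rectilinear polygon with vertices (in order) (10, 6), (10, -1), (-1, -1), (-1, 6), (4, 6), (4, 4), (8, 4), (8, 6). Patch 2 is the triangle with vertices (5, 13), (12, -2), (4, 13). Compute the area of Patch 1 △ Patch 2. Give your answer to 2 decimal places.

|Patch 1| = 69, |Patch 2| = 7.5, |Patch 1∩Patch 2| = 1.531.
|Patch 1 △ Patch 2| = |Patch 1| + |Patch 2| − 2·|Patch 1∩Patch 2| = 69 + 7.5 − 3.0619 = 73.44.

73.44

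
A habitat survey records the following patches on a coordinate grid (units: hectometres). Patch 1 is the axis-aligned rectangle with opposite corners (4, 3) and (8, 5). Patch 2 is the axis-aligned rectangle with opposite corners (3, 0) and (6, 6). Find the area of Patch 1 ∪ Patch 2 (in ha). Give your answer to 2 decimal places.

By inclusion–exclusion:
Individual areas: |Patch 1| = 8, |Patch 2| = 18.
|Patch 1∩Patch 2|: x∈[4,6], y∈[3,5] → 2·2 = 4.
|Patch 1 ∪ Patch 2| = 26 − 4 = 22.00.

22.00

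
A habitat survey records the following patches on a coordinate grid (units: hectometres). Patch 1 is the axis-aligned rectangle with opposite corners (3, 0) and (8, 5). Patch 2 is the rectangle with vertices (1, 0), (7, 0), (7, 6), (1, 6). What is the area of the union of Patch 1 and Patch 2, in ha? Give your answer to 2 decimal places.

By inclusion–exclusion:
Individual areas: |Patch 1| = 25, |Patch 2| = 36.
|Patch 1∩Patch 2|: x∈[3,7], y∈[0,5] → 4·5 = 20.
|Patch 1 ∪ Patch 2| = 61 − 20 = 41.00.

41.00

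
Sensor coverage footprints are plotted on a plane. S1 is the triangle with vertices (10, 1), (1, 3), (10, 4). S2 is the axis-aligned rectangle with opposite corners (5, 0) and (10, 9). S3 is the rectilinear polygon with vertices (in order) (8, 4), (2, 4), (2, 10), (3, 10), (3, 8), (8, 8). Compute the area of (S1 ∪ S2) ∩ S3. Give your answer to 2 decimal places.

The region (S1 ∪ S2) ∩ S3 is the polygon with vertices (5,8), (8,8), (8,4), (5,4).
By the shoelace formula its area is 12.00.

12.00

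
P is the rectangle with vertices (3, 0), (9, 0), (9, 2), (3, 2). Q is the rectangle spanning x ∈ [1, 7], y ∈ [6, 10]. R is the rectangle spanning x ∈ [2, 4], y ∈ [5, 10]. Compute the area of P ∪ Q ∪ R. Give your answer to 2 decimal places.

By inclusion–exclusion:
Individual areas: |P| = 12, |Q| = 24, |R| = 10.
|P∩Q| = 0 (no overlap).
|P∩R| = 0 (no overlap).
|Q∩R|: x∈[2,4], y∈[6,10] → 2·4 = 8.
|P∩Q∩R| = 0.
|P ∪ Q ∪ R| = 46 − 8 + 0 = 38.00.

38.00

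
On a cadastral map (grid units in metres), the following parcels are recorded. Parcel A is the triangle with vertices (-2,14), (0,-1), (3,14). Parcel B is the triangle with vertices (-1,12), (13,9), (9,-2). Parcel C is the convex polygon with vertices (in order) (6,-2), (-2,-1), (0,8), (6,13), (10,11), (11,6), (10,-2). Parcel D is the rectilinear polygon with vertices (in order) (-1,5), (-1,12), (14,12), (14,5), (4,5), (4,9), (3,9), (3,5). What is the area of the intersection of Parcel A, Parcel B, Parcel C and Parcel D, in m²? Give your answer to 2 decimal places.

0.72

The intersection is the polygon with vertices (2.16,9.8), (1.812,8.062), (1.164,8.97).
By the shoelace formula its area is 0.72.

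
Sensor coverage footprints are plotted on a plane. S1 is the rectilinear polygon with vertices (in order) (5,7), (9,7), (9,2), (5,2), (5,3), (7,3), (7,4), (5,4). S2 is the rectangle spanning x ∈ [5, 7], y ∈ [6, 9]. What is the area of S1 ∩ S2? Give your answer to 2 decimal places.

The intersection is the polygon with vertices (7,7), (7,6), (5,6), (5,7).
By the shoelace formula its area is 2.00.

2.00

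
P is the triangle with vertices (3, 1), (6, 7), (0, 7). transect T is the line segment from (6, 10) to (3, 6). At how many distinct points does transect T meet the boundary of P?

1

The segment meets the boundary at (3.75,7).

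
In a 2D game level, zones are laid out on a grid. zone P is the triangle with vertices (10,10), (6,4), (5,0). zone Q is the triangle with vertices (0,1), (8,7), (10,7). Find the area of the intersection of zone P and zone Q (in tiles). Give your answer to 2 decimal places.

1.04

The intersection is the polygon with vertices (8,7), (8.5,7), (7.857,5.714), (6.667,5).
By the shoelace formula its area is 1.04.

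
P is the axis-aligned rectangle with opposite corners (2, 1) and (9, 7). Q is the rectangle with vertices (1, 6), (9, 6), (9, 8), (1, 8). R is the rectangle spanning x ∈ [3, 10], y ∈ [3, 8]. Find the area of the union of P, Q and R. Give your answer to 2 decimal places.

By inclusion–exclusion:
Individual areas: |P| = 42, |Q| = 16, |R| = 35.
|P∩Q|: x∈[2,9], y∈[6,7] → 7·1 = 7.
|P∩R|: x∈[3,9], y∈[3,7] → 6·4 = 24.
|Q∩R|: x∈[3,9], y∈[6,8] → 6·2 = 12.
|P∩Q∩R| = 6.
|P ∪ Q ∪ R| = 93 − 43 + 6 = 56.00.

56.00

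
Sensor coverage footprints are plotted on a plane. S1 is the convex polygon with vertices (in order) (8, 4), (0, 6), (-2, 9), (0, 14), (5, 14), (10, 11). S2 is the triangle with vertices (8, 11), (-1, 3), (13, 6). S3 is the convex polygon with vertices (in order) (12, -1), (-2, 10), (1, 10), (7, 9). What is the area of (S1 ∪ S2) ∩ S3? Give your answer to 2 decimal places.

|S1 ∪ S2| = 102.1031.
|(S1 ∪ S2) ∩ S3| = 32.39.

32.39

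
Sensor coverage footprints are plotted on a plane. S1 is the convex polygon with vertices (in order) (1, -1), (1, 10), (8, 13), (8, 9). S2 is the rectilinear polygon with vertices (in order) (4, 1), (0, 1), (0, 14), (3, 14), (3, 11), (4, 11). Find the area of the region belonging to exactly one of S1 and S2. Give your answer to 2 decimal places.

|S1| = 52.5, |S2| = 49, |S1∩S2| = 27.0048.
|S1 △ S2| = |S1| + |S2| − 2·|S1∩S2| = 52.5 + 49 − 54.0095 = 47.49.

47.49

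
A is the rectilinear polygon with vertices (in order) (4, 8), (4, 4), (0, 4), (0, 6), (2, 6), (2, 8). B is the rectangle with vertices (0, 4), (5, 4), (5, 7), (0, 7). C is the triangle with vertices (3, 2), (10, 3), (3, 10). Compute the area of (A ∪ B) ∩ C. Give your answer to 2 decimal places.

The region (A ∪ B) ∩ C is the polygon with vertices (5,7), (5,4), (4,4), (3,4), (3,8), (4,8), (4,7).
By the shoelace formula its area is 7.00.

7.00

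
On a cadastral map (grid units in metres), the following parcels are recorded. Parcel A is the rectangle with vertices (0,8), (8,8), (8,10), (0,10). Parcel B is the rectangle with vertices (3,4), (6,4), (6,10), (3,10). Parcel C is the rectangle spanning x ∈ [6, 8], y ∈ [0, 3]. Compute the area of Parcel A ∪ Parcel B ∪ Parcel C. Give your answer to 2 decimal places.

By inclusion–exclusion:
Individual areas: |Parcel A| = 16, |Parcel B| = 18, |Parcel C| = 6.
|Parcel A∩Parcel B|: x∈[3,6], y∈[8,10] → 3·2 = 6.
|Parcel A∩Parcel C| = 0 (no overlap).
|Parcel B∩Parcel C| = 0 (no overlap).
|Parcel A∩Parcel B∩Parcel C| = 0.
|Parcel A ∪ Parcel B ∪ Parcel C| = 40 − 6 + 0 = 34.00.

34.00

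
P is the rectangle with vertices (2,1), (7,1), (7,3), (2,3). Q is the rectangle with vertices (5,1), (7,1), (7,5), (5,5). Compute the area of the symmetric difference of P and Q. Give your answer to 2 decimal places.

10.00

|P∩Q|: x∈[5,7], y∈[1,3] → 2·2 = 4.
|P △ Q| = |P| + |Q| − 2·|P∩Q| = 10 + 8 − 8 = 10.00.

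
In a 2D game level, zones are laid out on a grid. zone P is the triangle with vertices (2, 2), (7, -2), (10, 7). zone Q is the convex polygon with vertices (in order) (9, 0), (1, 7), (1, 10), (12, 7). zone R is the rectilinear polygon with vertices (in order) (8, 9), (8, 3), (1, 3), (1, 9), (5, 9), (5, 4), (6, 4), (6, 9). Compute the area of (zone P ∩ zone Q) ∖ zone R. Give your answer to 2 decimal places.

|zone P ∩ zone Q| = 12.6699.
|(zone P ∩ zone Q) ∩ zone R| = 5.1415.
|(zone P ∩ zone Q) ∖ zone R| = 12.6699 − 5.1415 = 7.53.

7.53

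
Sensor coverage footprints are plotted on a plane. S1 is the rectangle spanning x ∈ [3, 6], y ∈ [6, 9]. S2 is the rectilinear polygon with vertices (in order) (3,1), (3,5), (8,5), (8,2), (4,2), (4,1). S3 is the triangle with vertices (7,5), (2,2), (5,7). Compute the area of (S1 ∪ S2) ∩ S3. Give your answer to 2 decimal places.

5.07

|S1 ∪ S2| = 25.
|(S1 ∪ S2) ∩ S3| = 5.07.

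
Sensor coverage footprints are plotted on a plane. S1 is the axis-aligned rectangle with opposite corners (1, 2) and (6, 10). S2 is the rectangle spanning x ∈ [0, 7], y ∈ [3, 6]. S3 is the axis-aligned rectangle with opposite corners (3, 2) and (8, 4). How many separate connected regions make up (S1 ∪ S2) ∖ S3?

1

(S1 ∪ S2) ∖ S3 is a single connected region.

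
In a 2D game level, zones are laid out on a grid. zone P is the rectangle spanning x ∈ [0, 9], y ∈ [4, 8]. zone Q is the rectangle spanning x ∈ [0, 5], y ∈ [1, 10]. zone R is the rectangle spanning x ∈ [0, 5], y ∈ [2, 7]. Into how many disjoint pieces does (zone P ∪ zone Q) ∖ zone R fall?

2

(zone P ∪ zone Q) ∖ zone R splits into 2 disjoint pieces (area 31, area 5).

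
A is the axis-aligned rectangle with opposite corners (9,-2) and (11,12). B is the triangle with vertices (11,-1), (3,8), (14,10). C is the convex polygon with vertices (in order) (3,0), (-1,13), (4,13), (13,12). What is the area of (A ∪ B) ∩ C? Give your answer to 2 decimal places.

23.11

The region (A ∪ B) ∩ C is the polygon with vertices (3,8), (9,9.091), (9,12), (11,12), (11,9.6), (6.441,4.129).
By the shoelace formula its area is 23.11.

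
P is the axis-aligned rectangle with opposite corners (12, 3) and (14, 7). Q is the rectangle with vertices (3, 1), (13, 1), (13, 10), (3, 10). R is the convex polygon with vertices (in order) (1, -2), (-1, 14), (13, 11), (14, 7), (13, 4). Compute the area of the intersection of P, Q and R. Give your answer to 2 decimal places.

The intersection is the polygon with vertices (12,7), (13,7), (13,4), (12,3.5).
By the shoelace formula its area is 3.25.

3.25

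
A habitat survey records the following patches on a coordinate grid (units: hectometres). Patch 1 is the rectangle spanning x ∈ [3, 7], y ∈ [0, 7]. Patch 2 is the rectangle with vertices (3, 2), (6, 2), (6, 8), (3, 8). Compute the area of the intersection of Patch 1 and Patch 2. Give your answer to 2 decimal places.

15.00

|Patch 1∩Patch 2|: x∈[3,6], y∈[2,7] → 3·5 = 15.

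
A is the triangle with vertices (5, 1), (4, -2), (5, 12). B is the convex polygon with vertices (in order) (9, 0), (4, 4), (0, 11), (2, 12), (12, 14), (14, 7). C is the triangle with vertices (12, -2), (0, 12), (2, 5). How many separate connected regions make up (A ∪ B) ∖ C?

4

(A ∪ B) ∖ C splits into 4 disjoint pieces (area 2.6833, area 0.1607, area 95.6117, area 0.0524).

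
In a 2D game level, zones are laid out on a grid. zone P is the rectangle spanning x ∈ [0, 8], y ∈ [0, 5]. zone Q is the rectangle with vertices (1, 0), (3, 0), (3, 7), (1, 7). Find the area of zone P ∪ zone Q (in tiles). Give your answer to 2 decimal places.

44.00

By inclusion–exclusion:
Individual areas: |zone P| = 40, |zone Q| = 14.
|zone P∩zone Q|: x∈[1,3], y∈[0,5] → 2·5 = 10.
|zone P ∪ zone Q| = 54 − 10 = 44.00.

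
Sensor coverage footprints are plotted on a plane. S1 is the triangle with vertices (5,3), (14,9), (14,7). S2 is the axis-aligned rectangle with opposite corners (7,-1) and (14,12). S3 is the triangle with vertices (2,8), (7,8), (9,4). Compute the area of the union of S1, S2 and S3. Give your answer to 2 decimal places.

98.59

By inclusion–exclusion:
Individual areas: |S1| = 9, |S2| = 91, |S3| = 10.
|S1∩S2| = 8.5556.
|S1∩S3| = 0.427.
|S2∩S3| = 2.8571.
|S1∩S2∩S3| = 0.427.
|S1 ∪ S2 ∪ S3| = 110 − 11.8397 + 0.427 = 98.59.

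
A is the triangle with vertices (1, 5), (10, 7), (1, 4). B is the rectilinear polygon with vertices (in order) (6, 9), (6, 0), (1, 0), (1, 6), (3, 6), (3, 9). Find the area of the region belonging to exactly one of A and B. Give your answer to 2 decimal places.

|A| = 4.5, |B| = 39, |A∩B| = 3.6111.
|A △ B| = |A| + |B| − 2·|A∩B| = 4.5 + 39 − 7.2222 = 36.28.

36.28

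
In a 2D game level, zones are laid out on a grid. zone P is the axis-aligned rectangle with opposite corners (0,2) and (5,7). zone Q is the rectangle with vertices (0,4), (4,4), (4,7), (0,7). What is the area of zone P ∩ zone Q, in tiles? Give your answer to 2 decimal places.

|zone P∩zone Q|: x∈[0,4], y∈[4,7] → 4·3 = 12.

12.00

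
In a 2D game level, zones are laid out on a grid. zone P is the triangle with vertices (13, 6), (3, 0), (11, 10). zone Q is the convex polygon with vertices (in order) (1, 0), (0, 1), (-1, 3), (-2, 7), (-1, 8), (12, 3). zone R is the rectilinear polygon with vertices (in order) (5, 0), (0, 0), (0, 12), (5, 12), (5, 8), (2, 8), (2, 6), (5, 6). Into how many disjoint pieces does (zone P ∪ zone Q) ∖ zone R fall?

3

(zone P ∪ zone Q) ∖ zone R splits into 3 disjoint pieces (area 33.674, area 8.3077, area 0.9308).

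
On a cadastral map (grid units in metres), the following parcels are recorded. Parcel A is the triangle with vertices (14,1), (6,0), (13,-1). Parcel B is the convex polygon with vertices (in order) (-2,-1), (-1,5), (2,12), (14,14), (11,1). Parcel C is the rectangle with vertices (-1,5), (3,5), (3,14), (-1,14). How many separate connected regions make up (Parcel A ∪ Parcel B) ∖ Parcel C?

(Parcel A ∪ Parcel B) ∖ Parcel C splits into 2 disjoint pieces (area 7.5, area 143.4167).

2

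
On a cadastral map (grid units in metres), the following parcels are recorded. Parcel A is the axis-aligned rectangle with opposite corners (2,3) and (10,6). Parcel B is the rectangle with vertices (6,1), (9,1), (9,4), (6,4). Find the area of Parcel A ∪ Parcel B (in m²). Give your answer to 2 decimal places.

30.00

By inclusion–exclusion:
Individual areas: |Parcel A| = 24, |Parcel B| = 9.
|Parcel A∩Parcel B|: x∈[6,9], y∈[3,4] → 3·1 = 3.
|Parcel A ∪ Parcel B| = 33 − 3 = 30.00.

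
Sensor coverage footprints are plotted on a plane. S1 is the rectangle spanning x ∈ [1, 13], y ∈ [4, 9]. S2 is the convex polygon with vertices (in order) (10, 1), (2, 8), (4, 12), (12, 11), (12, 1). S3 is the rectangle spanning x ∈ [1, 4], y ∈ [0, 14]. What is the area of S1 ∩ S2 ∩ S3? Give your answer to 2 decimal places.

3.50

The intersection is the polygon with vertices (2,8), (2.5,9), (4,9), (4,6.25).
By the shoelace formula its area is 3.50.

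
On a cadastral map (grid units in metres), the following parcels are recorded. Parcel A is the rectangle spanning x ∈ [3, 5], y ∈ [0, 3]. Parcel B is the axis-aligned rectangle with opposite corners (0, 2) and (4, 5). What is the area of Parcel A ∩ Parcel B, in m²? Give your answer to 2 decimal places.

|Parcel A∩Parcel B|: x∈[3,4], y∈[2,3] → 1·1 = 1.

1.00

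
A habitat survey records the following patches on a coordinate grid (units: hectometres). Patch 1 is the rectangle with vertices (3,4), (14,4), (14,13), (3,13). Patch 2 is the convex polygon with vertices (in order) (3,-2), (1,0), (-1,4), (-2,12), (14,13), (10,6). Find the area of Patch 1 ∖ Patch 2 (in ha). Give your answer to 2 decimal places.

|Patch 1| = 99, |Patch 1∩Patch 2| = 71.4688.
|Patch 1 ∖ Patch 2| = |Patch 1| − |Patch 1∩Patch 2| = 99 − 71.4688 = 27.53.

27.53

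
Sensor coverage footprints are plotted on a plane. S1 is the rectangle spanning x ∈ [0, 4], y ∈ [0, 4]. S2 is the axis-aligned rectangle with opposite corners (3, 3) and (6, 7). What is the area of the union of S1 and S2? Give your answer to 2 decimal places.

27.00

By inclusion–exclusion:
Individual areas: |S1| = 16, |S2| = 12.
|S1∩S2|: x∈[3,4], y∈[3,4] → 1·1 = 1.
|S1 ∪ S2| = 28 − 1 = 27.00.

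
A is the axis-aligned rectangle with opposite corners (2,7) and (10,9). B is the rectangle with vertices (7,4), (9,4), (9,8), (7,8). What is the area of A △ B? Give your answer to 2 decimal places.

20.00

|A∩B|: x∈[7,9], y∈[7,8] → 2·1 = 2.
|A △ B| = |A| + |B| − 2·|A∩B| = 16 + 8 − 4 = 20.00.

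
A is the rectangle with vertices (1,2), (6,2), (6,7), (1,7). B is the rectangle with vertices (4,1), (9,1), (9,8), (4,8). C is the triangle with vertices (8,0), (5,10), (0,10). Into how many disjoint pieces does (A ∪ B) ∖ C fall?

2

(A ∪ B) ∖ C splits into 2 disjoint pieces (area 19.8, area 16.45).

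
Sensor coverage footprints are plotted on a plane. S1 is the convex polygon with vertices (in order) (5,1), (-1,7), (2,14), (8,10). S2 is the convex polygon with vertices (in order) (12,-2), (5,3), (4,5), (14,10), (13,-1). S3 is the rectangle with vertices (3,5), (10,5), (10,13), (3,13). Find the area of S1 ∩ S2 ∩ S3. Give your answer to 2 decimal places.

The intersection is the polygon with vertices (6.8,6.4), (6.333,5), (4,5).
By the shoelace formula its area is 1.63.

1.63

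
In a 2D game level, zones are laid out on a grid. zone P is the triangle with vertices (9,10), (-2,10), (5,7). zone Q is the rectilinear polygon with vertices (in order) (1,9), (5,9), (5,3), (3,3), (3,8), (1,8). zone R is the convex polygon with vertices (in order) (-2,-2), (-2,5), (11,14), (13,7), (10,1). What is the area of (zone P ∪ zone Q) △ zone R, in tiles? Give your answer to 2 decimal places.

|zone P ∪ zone Q| = 25.9524.
|(zone P ∪ zone Q) ∩ zone R| = 18.4683.
|(zone P ∪ zone Q) △ zone R| = 25.9524 + 138.5 − 36.9365 = 127.52.

127.52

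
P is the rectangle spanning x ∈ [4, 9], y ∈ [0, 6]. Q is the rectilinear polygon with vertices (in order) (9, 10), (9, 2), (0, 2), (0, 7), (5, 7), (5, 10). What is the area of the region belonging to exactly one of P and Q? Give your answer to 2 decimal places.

|P| = 30, |Q| = 57, |P∩Q| = 20.
|P △ Q| = |P| + |Q| − 2·|P∩Q| = 30 + 57 − 40 = 47.00.

47.00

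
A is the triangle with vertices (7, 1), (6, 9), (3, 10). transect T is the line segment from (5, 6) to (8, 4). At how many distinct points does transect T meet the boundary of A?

The segment meets the boundary at (6.5,5).

1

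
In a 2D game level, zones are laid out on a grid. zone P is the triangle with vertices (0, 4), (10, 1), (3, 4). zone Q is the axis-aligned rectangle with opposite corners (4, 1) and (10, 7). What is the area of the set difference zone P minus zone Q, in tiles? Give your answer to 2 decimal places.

|zone P| = 4.5, |zone P∩zone Q| = 2.3143.
|zone P ∖ zone Q| = |zone P| − |zone P∩zone Q| = 4.5 − 2.3143 = 2.19.

2.19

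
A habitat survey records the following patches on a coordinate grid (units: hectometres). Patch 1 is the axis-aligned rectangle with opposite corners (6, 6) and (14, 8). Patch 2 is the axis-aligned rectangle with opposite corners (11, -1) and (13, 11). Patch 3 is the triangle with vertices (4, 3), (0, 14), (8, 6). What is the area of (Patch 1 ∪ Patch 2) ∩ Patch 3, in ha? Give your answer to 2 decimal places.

2.00

The region (Patch 1 ∪ Patch 2) ∩ Patch 3 is the polygon with vertices (6,6), (6,8), (8,6).
By the shoelace formula its area is 2.00.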